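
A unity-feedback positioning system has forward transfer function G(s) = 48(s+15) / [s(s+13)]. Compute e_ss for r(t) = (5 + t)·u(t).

13/720

The open loop has one pole at the origin → type 1 system. Treating each term separately:
  • 5: tracked with zero error.
  • t: e_ss = 1/K_v with K_v=720/13 → 13/720.
Total e_ss = 13/720.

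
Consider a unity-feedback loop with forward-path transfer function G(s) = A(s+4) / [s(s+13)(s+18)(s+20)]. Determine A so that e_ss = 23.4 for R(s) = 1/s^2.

50

System type = 1 (one pole at s=0).
K_v = lim_{s→0} s·G(s) = A·4 / (13·18·20) = (1/1170)·A.
e_ss = 1/K_v = 23.4 ⇒ K_v = 5/117 ⇒ A = (5/117)/(1/1170) = 50.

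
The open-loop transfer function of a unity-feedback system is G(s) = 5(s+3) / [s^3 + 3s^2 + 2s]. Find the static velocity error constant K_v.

7.5

Factoring s from the denominator leaves a polynomial with constant term 2, so the system is type 1.
K_v = lim_{s→0} s·G(s) = 5·3 / 2 = 7.5.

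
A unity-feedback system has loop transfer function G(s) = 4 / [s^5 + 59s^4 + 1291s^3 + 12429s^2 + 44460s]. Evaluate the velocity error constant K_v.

Lowest-order denominator term is 44460s, so the open loop has 1 pole at the origin → type 1 system.
K_v = lim_{s→0} s·G(s) = 4 / 44460 = 1/11115.

1/11115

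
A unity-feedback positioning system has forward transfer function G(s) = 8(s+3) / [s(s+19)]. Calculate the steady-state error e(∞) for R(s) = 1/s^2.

The open loop has one pole at the origin → type 1 system.
K_v = lim_{s→0} s·G(s) = 8·3 / (19) = 24/19.
e_ss = 1/K_v = 1/(24/19) = 19/24.

19/24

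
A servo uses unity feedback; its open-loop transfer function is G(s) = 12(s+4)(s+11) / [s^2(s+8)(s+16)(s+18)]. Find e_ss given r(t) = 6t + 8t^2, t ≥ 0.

768/11

Two free integrators in G(s): this is a type 2 system. By superposition:
  • 6t: tracked with zero error.
  • 8t^2: e_ss = 16/K_a with K_a=11/48 → 768/11.
Total e_ss = 768/11.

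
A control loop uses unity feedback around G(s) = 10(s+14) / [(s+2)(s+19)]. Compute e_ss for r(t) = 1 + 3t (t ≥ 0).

infinity

System type = 0 (no poles at s=0). Treating each term separately:
  • 1: e_ss = 1/(1+K_p) with K_p=70/19 → 19/89.
  • 3t: a type-0 system cannot track it, e_ss → ∞.
The unbounded component dominates.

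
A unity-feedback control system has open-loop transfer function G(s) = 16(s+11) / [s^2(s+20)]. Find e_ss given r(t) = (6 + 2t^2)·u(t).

Two free integrators in G(s): this is a type 2 system. Treating each term separately:
  • 6: tracked with zero error.
  • 2t^2: e_ss = 4/K_a with K_a=8.8 → 5/11.
Total e_ss = 5/11.

5/11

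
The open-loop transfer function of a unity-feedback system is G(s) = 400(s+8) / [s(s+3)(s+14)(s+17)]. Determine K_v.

1600/357

System type = 1 (one pole at s=0).
K_v = lim_{s→0} s·G(s) = 400·8 / (3·14·17) = 1600/357.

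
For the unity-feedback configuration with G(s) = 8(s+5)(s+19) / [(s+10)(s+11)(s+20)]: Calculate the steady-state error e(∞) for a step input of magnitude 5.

275/74

The open loop has no poles at the origin → type 0 system.
K_p = lim_{s→0} G(s) = 8·5·19 / (10·11·20) = 19/55.
e_ss = 5/(1 + K_p) = 5/(74/55) = 275/74.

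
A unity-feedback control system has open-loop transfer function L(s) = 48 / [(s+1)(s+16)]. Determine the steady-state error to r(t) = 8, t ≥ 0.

System type = 0 (no poles at s=0).
K_p = lim_{s→0} L(s) = 48 / (1·16) = 3.
e_ss = 8/(1 + K_p) = 8/4 = 2.

2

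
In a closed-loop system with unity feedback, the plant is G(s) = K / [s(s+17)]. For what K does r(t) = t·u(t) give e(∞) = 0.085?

200

One free integrator in G(s): this is a type 1 system.
K_v = lim_{s→0} s·G(s) = K / (17) = (1/17)·K.
e_ss = 1/K_v = 0.085 ⇒ K_v = 200/17 ⇒ K = (200/17)/(1/17) = 200.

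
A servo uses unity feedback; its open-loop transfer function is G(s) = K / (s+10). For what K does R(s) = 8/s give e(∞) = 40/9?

G(s) has no factors of s in the denominator, so the system is type 0.
K_p = lim_{s→0} G(s) = K / (10) = 0.1·K.
e_ss = 8/(1 + K_p) = 40/9 ⇒ 1 + 0.1·K = 1.8 ⇒ K = 8.

8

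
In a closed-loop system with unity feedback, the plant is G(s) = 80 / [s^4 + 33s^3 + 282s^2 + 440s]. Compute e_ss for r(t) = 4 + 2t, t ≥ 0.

11

The denominator has no term below 440s — 1 pole at s=0, type 1. Taking each input component in turn:
  • 4: tracked with zero error.
  • 2t: e_ss = 2/K_v with K_v=2/11 → 11.
Total e_ss = 11.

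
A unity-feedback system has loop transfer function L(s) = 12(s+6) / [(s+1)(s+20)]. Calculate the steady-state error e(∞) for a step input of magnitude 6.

30/23

No free integrators in L(s): this is a type 0 system.
K_p = lim_{s→0} L(s) = 12·6 / (1·20) = 3.6.
e_ss = 6/(1 + K_p) = 6/4.6 = 30/23.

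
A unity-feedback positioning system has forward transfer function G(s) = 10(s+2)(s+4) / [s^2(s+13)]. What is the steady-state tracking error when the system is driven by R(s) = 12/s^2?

0

System type = 2 (two poles at s=0).
K_v = ∞ for a type-2 system; e_ss to a ramp is zero.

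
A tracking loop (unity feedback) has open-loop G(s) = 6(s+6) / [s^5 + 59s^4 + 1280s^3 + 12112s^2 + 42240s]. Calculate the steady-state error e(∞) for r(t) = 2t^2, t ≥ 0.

infinity

Factoring s from the denominator leaves a polynomial with constant term 42240, so the system is type 1.
K_a = lim_{s→0} s^2·G(s) = 0; the steady-state error to this parabolic input grows without bound.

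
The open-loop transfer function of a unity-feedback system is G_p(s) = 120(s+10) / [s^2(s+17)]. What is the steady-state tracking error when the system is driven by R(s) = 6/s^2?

G_p(s) has two factors of s in the denominator, so the system is type 2.
A type-2 system has K_v = ∞, so it tracks a ramp input with zero steady-state error.

0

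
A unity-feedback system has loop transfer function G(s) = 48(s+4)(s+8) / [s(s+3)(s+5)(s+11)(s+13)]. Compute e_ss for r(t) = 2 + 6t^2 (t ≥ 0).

infinity

G(s) has one factor of s in the denominator, so the system is type 1. Treating each term separately:
  • 2: tracked with zero error.
  • 6t^2: a type-1 system cannot track it, e_ss → ∞.
The unbounded component dominates.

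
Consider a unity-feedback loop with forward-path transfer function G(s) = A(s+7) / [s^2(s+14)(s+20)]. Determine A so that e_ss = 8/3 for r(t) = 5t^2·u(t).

The open loop has two poles at the origin → type 2 system.
K_a = lim_{s→0} s^2·G(s) = A·7 / (14·20) = 0.025·A.
e_ss = 10/K_a = 8/3 ⇒ K_a = 3.75 ⇒ A = 3.75/0.025 = 150.

150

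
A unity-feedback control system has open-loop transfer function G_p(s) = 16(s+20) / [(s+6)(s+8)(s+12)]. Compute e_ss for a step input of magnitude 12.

No free integrators in G_p(s): this is a type 0 system.
K_p = lim_{s→0} G_p(s) = 16·20 / (6·8·12) = 5/9.
e_ss = 12/(1 + K_p) = 12/(14/9) = 54/7.

54/7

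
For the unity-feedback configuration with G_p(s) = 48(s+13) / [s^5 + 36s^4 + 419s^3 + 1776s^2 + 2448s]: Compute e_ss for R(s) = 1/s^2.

Lowest-order denominator term is 2448s, so the open loop has 1 pole at the origin → type 1 system.
K_v = lim_{s→0} s·G_p(s) = 48·13 / 2448 = 13/51.
e_ss = 1/K_v = 1/(13/51) = 51/13.

51/13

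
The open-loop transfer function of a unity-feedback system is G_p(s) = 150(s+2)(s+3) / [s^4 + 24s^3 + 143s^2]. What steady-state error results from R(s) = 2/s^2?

0

Factoring s^2 from the denominator leaves a polynomial with constant term 143, so the system is type 2.
K_v = ∞ for a type-2 system; e_ss to a ramp is zero.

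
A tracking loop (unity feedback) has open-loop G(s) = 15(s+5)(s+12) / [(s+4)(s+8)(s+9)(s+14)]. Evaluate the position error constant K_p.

25/112

G(s) has no factors of s in the denominator, so the system is type 0.
K_p = lim_{s→0} G(s) = 15·5·12 / (4·8·9·14) = 25/112.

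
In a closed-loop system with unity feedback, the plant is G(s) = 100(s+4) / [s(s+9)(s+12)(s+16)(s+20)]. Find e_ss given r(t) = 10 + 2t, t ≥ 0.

172.8

System type = 1 (one pole at s=0). Taking each input component in turn:
  • 10: tracked with zero error.
  • 2t: e_ss = 2/K_v with K_v=5/432 → 172.8.
Total e_ss = 172.8.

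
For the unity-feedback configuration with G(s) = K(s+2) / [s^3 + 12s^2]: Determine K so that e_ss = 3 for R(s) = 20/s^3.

Lowest-order denominator term is 12s^2, so the open loop has 2 poles at the origin → type 2 system.
K_a = lim_{s→0} s^2·G(s) = K·2 / 12 = (1/6)·K.
e_ss = 20/K_a = 3 ⇒ K_a = 20/3 ⇒ K = (20/3)/(1/6) = 40.

40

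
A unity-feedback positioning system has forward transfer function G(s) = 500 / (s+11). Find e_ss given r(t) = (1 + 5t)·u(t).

No free integrators in G(s): this is a type 0 system. Treating each term separately:
  • 1: e_ss = 1/(1+K_p) with K_p=500/11 → 11/511.
  • 5t: a type-0 system cannot track it, e_ss → ∞.
The unbounded component dominates.

infinity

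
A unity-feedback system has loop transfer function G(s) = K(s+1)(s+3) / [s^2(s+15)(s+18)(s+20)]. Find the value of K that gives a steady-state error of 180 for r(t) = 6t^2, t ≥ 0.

120

System type = 2 (two poles at s=0).
K_a = lim_{s→0} s^2·G(s) = K·1·3 / (15·18·20) = (1/1800)·K.
e_ss = 12/K_a = 180 ⇒ K_a = 1/15 ⇒ K = (1/15)/(1/1800) = 120.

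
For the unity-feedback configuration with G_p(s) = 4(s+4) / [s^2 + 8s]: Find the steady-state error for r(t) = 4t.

2

Lowest-order denominator term is 8s, so the open loop has 1 pole at the origin → type 1 system.
K_v = lim_{s→0} s·G_p(s) = 4·4 / 8 = 2.
e_ss = 4/K_v = 4/2 = 2.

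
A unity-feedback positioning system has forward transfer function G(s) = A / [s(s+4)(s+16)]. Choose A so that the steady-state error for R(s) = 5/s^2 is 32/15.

G(s) has one factor of s in the denominator, so the system is type 1.
K_v = lim_{s→0} s·G(s) = A / (4·16) = (1/64)·A.
e_ss = 5/K_v = 32/15 ⇒ K_v = 75/32 ⇒ A = (75/32)/(1/64) = 150.

150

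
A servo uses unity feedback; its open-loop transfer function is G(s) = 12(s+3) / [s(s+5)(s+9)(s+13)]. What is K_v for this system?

4/65

System type = 1 (one pole at s=0).
K_v = lim_{s→0} s·G(s) = 12·3 / (5·9·13) = 4/65.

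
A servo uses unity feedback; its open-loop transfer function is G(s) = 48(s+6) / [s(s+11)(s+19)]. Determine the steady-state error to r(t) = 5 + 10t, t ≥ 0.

1045/144

G(s) has one factor of s in the denominator, so the system is type 1. Treating each term separately:
  • 5: tracked with zero error.
  • 10t: e_ss = 10/K_v with K_v=288/209 → 1045/144.
Total e_ss = 1045/144.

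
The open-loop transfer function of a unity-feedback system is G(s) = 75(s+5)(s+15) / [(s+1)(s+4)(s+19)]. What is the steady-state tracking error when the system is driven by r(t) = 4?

304/5701

System type = 0 (no poles at s=0).
K_p = lim_{s→0} G(s) = 75·5·15 / (1·4·19) = 5625/76.
e_ss = 4/(1 + K_p) = 4/(5701/76) = 304/5701.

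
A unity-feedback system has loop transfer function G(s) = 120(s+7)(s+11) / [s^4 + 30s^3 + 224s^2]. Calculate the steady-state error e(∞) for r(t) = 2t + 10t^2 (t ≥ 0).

The denominator has no term below 224s^2 — 2 poles at s=0, type 2. By superposition:
  • 2t: tracked with zero error.
  • 10t^2: e_ss = 20/K_a with K_a=41.25 → 16/33.
Total e_ss = 16/33.

16/33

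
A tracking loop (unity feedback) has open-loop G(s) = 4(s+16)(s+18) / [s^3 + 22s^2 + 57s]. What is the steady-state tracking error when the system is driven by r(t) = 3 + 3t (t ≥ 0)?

19/128

The denominator has no term below 57s — 1 pole at s=0, type 1. By superposition:
  • 3: tracked with zero error.
  • 3t: e_ss = 3/K_v with K_v=384/19 → 19/128.
Total e_ss = 19/128.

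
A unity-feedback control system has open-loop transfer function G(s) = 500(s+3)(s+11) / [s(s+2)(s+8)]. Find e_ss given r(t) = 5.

0

The open loop has one pole at the origin → type 1 system.
K_p = ∞ for a type-1 system; e_ss to a step is zero.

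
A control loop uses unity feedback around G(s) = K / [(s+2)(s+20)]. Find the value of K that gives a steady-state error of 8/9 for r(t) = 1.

5

No free integrators in G(s): this is a type 0 system.
K_p = lim_{s→0} G(s) = K / (2·20) = 0.025·K.
e_ss = 1/(1 + K_p) = 8/9 ⇒ 1 + 0.025·K = 1.125 ⇒ K = 5.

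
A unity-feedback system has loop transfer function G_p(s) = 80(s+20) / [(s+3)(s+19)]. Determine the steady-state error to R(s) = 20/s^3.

infinity

System type = 0 (no poles at s=0).
For a type-0 system K_a = 0, so e_ss to a parabolic input is unbounded.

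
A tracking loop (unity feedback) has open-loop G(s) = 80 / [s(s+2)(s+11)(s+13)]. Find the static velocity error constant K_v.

40/143

The open loop has one pole at the origin → type 1 system.
K_v = lim_{s→0} s·G(s) = 80 / (2·11·13) = 40/143.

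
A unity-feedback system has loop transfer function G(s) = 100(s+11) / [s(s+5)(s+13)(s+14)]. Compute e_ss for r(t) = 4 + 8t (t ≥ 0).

364/55

G(s) has one factor of s in the denominator, so the system is type 1. By superposition:
  • 4: tracked with zero error.
  • 8t: e_ss = 8/K_v with K_v=110/91 → 364/55.
Total e_ss = 364/55.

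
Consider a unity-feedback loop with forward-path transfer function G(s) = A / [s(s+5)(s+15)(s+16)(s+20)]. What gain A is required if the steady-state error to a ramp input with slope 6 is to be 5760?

25

G(s) has one factor of s in the denominator, so the system is type 1.
K_v = lim_{s→0} s·G(s) = A / (5·15·16·20) = (1/24000)·A.
e_ss = 6/K_v = 5760 ⇒ K_v = 1/960 ⇒ A = (1/960)/(1/24000) = 25.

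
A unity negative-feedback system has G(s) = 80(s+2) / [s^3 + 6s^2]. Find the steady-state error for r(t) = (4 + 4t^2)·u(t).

Lowest-order denominator term is 6s^2, so the open loop has 2 poles at the origin → type 2 system. Taking each input component in turn:
  • 4: tracked with zero error.
  • 4t^2: e_ss = 8/K_a with K_a=80/3 → 0.3.
Total e_ss = 0.3.

0.3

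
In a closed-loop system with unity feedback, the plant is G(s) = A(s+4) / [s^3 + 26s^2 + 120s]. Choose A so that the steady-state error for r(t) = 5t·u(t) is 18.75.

8

The denominator has no term below 120s — 1 pole at s=0, type 1.
K_v = lim_{s→0} s·G(s) = A·4 / 120 = (1/30)·A.
e_ss = 5/K_v = 18.75 ⇒ K_v = 4/15 ⇒ A = (4/15)/(1/30) = 8.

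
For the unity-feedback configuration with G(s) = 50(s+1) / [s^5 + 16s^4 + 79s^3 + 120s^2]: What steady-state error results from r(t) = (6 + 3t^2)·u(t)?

14.4

Factoring s^2 from the denominator leaves a polynomial with constant term 120, so the system is type 2. Taking each input component in turn:
  • 6: tracked with zero error.
  • 3t^2: e_ss = 6/K_a with K_a=5/12 → 14.4.
Total e_ss = 14.4.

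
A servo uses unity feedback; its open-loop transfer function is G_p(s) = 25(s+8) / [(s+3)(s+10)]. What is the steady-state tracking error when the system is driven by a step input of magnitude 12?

36/23

The open loop has no poles at the origin → type 0 system.
K_p = lim_{s→0} G_p(s) = 25·8 / (3·10) = 20/3.
e_ss = 12/(1 + K_p) = 12/(23/3) = 36/23.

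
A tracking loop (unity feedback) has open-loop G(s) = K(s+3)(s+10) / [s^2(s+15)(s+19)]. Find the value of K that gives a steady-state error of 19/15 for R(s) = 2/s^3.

The open loop has two poles at the origin → type 2 system.
K_a = lim_{s→0} s^2·G(s) = K·3·10 / (15·19) = (2/19)·K.
e_ss = 2/K_a = 19/15 ⇒ K_a = 30/19 ⇒ K = (30/19)/(2/19) = 15.

15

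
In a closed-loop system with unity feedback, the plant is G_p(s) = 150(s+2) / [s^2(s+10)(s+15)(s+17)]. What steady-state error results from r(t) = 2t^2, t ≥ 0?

Two free integrators in G_p(s): this is a type 2 system.
K_a = lim_{s→0} s^2·G_p(s) = 150·2 / (10·15·17) = 2/17.
r(t) = 2t^2 gives R(s) = 4/s^3.
e_ss = 4/K_a = 4/(2/17) = 34.

34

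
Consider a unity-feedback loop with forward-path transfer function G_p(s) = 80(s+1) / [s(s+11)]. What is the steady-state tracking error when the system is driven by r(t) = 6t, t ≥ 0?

0.825

G_p(s) has one factor of s in the denominator, so the system is type 1.
K_v = lim_{s→0} s·G_p(s) = 80·1 / (11) = 80/11.
e_ss = 6/K_v = 6/(80/11) = 0.825.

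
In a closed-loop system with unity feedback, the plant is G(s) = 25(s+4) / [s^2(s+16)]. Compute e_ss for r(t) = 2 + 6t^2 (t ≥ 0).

Two free integrators in G(s): this is a type 2 system. Treating each term separately:
  • 2: tracked with zero error.
  • 6t^2: e_ss = 12/K_a with K_a=6.25 → 1.92.
Total e_ss = 1.92.

1.92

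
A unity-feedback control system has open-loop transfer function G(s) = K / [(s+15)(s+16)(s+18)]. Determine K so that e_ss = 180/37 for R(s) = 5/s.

System type = 0 (no poles at s=0).
K_p = lim_{s→0} G(s) = K / (15·16·18) = (1/4320)·K.
e_ss = 5/(1 + K_p) = 180/37 ⇒ 1 + (1/4320)·K = 37/36 ⇒ K = 120.

120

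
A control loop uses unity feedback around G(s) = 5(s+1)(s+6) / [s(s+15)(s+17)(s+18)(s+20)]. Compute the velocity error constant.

1/3060

One free integrator in G(s): this is a type 1 system.
K_v = lim_{s→0} s·G(s) = 5·1·6 / (15·17·18·20) = 1/3060.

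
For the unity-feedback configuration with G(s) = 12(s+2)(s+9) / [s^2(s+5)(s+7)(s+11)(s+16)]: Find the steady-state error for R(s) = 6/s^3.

1540/9

System type = 2 (two poles at s=0).
K_a = lim_{s→0} s^2·G(s) = 12·2·9 / (5·7·11·16) = 27/770.
r(t) = 3t^2 gives R(s) = 6/s^3.
e_ss = 6/K_a = 6/(27/770) = 1540/9.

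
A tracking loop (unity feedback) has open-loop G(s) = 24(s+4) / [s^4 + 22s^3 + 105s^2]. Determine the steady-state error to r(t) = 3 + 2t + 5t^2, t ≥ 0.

10.9375

Lowest-order denominator term is 105s^2, so the open loop has 2 poles at the origin → type 2 system. Treating each term separately:
  • 3: tracked with zero error.
  • 2t: tracked with zero error.
  • 5t^2: e_ss = 10/K_a with K_a=32/35 → 10.9375.
Total e_ss = 10.9375.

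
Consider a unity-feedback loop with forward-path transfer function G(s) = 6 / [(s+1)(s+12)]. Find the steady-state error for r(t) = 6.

G(s) has no factors of s in the denominator, so the system is type 0.
K_p = lim_{s→0} G(s) = 6 / (1·12) = 0.5.
e_ss = 6/(1 + K_p) = 6/1.5 = 4.

4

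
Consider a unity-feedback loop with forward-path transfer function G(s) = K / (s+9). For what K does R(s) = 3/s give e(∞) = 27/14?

5

The open loop has no poles at the origin → type 0 system.
K_p = lim_{s→0} G(s) = K / (9) = (1/9)·K.
e_ss = 3/(1 + K_p) = 27/14 ⇒ 1 + (1/9)·K = 14/9 ⇒ K = 5.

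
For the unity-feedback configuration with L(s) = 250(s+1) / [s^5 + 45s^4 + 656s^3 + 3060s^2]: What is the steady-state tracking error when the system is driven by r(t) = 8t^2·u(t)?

Factoring s^2 from the denominator leaves a polynomial with constant term 3060, so the system is type 2.
K_a = lim_{s→0} s^2·L(s) = 250·1 / 3060 = 25/306.
r(t) = 8t^2 gives R(s) = 16/s^3.
e_ss = 16/K_a = 16/(25/306) = 195.84.

195.84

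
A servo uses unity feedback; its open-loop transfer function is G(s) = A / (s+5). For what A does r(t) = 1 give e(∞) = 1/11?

50

G(s) has no factors of s in the denominator, so the system is type 0.
K_p = lim_{s→0} G(s) = A / (5) = 0.2·A.
e_ss = 1/(1 + K_p) = 1/11 ⇒ 1 + 0.2·A = 11 ⇒ A = 50.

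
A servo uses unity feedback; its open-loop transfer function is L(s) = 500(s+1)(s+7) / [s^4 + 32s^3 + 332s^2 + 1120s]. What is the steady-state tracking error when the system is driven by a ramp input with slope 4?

1.28

The denominator has no term below 1120s — 1 pole at s=0, type 1.
K_v = lim_{s→0} s·L(s) = 500·1·7 / 1120 = 3.125.
e_ss = 4/K_v = 4/3.125 = 1.28.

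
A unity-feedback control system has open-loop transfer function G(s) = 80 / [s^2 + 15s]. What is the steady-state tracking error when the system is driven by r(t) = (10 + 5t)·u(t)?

Factoring s from the denominator leaves a polynomial with constant term 15, so the system is type 1. Taking each input component in turn:
  • 10: tracked with zero error.
  • 5t: e_ss = 5/K_v with K_v=16/3 → 0.9375.
Total e_ss = 0.9375.

0.9375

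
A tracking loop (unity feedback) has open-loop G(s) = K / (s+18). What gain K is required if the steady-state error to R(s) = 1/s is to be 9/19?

No free integrators in G(s): this is a type 0 system.
K_p = lim_{s→0} G(s) = K / (18) = (1/18)·K.
e_ss = 1/(1 + K_p) = 9/19 ⇒ 1 + (1/18)·K = 19/9 ⇒ K = 20.

20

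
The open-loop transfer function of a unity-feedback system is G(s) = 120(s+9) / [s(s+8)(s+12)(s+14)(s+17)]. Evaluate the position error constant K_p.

K_p = lim_{s→0} G(s); with 1 pole at the origin the limit diverges, so K_p = ∞.

infinity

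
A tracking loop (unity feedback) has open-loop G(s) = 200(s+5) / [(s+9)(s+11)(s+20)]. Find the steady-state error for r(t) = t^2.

System type = 0 (no poles at s=0).
K_a = lim_{s→0} s^2·G(s) = 0; the steady-state error to this parabolic input grows without bound.

infinity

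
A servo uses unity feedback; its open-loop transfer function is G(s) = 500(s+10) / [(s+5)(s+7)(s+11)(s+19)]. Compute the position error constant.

G(s) has no factors of s in the denominator, so the system is type 0.
K_p = lim_{s→0} G(s) = 500·10 / (5·7·11·19) = 1000/1463.

1000/1463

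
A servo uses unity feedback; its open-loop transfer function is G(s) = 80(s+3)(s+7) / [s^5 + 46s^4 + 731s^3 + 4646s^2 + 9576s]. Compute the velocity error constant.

Factoring s from the denominator leaves a polynomial with constant term 9576, so the system is type 1.
K_v = lim_{s→0} s·G(s) = 80·3·7 / 9576 = 10/57.

10/57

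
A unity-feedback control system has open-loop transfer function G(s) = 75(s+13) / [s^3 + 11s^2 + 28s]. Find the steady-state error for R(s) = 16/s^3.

Factoring s from the denominator leaves a polynomial with constant term 28, so the system is type 1.
K_a = lim_{s→0} s^2·G(s) = 0; the steady-state error to this parabolic input grows without bound.

infinity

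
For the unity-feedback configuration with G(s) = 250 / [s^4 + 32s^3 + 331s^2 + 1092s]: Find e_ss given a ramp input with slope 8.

Lowest-order denominator term is 1092s, so the open loop has 1 pole at the origin → type 1 system.
K_v = lim_{s→0} s·G(s) = 250 / 1092 = 125/546.
e_ss = 8/K_v = 8/(125/546) = 34.944.

34.944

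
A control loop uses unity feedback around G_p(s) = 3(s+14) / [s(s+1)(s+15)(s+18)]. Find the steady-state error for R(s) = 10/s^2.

G_p(s) has one factor of s in the denominator, so the system is type 1.
K_v = lim_{s→0} s·G_p(s) = 3·14 / (1·15·18) = 7/45.
e_ss = 10/K_v = 10/(7/45) = 450/7.

450/7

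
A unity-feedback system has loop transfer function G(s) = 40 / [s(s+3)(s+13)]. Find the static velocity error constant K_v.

One free integrator in G(s): this is a type 1 system.
K_v = lim_{s→0} s·G(s) = 40 / (3·13) = 40/39.

40/39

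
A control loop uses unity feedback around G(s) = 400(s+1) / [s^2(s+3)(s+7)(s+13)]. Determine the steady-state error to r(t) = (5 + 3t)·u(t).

0

System type = 2 (two poles at s=0). Treating each term separately:
  • 5: tracked with zero error.
  • 3t: tracked with zero error.
Total e_ss = 0.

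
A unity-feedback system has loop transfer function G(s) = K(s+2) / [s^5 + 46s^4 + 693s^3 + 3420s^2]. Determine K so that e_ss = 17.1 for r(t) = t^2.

Lowest-order denominator term is 3420s^2, so the open loop has 2 poles at the origin → type 2 system.
K_a = lim_{s→0} s^2·G(s) = K·2 / 3420 = (1/1710)·K.
e_ss = 2/K_a = 17.1 ⇒ K_a = 20/171 ⇒ K = (20/171)/(1/1710) = 200.

200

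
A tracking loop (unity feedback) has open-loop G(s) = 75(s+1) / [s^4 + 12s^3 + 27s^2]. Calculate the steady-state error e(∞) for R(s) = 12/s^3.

The denominator has no term below 27s^2 — 2 poles at s=0, type 2.
K_a = lim_{s→0} s^2·G(s) = 75·1 / 27 = 25/9.
r(t) = 6t^2 gives R(s) = 12/s^3.
e_ss = 12/K_a = 12/(25/9) = 4.32.

4.32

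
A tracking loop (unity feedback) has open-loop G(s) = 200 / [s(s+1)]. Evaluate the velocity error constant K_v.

System type = 1 (one pole at s=0).
K_v = lim_{s→0} s·G(s) = 200 / (1) = 200.

200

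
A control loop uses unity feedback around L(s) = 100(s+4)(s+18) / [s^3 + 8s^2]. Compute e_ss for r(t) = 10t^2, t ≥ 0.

1/45

Lowest-order denominator term is 8s^2, so the open loop has 2 poles at the origin → type 2 system.
K_a = lim_{s→0} s^2·L(s) = 100·4·18 / 8 = 900.
r(t) = 10t^2 gives R(s) = 20/s^3.
e_ss = 20/K_a = 20/900 = 1/45.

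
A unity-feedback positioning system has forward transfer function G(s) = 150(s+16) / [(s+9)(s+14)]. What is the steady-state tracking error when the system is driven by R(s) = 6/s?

126/421

The open loop has no poles at the origin → type 0 system.
K_p = lim_{s→0} G(s) = 150·16 / (9·14) = 400/21.
e_ss = 6/(1 + K_p) = 6/(421/21) = 126/421.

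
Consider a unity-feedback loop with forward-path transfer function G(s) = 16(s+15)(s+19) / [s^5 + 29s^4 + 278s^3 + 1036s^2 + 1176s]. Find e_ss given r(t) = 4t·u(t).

Factoring s from the denominator leaves a polynomial with constant term 1176, so the system is type 1.
K_v = lim_{s→0} s·G(s) = 16·15·19 / 1176 = 190/49.
e_ss = 4/K_v = 4/(190/49) = 98/95.

98/95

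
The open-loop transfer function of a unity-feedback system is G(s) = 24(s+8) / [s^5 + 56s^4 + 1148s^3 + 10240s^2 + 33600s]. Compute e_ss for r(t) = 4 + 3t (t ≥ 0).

525

Factoring s from the denominator leaves a polynomial with constant term 33600, so the system is type 1. Taking each input component in turn:
  • 4: tracked with zero error.
  • 3t: e_ss = 3/K_v with K_v=1/175 → 525.
Total e_ss = 525.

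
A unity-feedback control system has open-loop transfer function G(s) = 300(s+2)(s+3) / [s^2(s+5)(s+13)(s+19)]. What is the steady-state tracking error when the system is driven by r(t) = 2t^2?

Two free integrators in G(s): this is a type 2 system.
K_a = lim_{s→0} s^2·G(s) = 300·2·3 / (5·13·19) = 360/247.
r(t) = 2t^2 gives R(s) = 4/s^3.
e_ss = 4/K_a = 4/(360/247) = 247/90.

247/90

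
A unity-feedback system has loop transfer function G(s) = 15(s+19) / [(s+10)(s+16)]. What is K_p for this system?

System type = 0 (no poles at s=0).
K_p = lim_{s→0} G(s) = 15·19 / (10·16) = 57/32.

57/32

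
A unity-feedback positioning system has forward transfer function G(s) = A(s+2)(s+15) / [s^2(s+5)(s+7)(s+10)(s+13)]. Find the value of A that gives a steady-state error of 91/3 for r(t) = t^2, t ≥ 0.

10

Two free integrators in G(s): this is a type 2 system.
K_a = lim_{s→0} s^2·G(s) = A·2·15 / (5·7·10·13) = (3/455)·A.
e_ss = 2/K_a = 91/3 ⇒ K_a = 6/91 ⇒ A = (6/91)/(3/455) = 10.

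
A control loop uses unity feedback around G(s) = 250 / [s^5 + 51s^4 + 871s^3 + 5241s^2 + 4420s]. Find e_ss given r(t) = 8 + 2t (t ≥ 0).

The denominator has no term below 4420s — 1 pole at s=0, type 1. By superposition:
  • 8: tracked with zero error.
  • 2t: e_ss = 2/K_v with K_v=25/442 → 35.36.
Total e_ss = 35.36.

35.36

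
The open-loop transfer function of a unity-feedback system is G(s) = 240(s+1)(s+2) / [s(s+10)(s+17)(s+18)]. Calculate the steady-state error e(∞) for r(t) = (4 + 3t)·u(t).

G(s) has one factor of s in the denominator, so the system is type 1. Taking each input component in turn:
  • 4: tracked with zero error.
  • 3t: e_ss = 3/K_v with K_v=8/51 → 19.125.
Total e_ss = 19.125.

19.125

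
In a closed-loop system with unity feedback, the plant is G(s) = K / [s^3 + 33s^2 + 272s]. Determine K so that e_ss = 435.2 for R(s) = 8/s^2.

The denominator has no term below 272s — 1 pole at s=0, type 1.
K_v = lim_{s→0} s·G(s) = K / 272 = (1/272)·K.
e_ss = 8/K_v = 435.2 ⇒ K_v = 5/272 ⇒ K = (5/272)/(1/272) = 5.

5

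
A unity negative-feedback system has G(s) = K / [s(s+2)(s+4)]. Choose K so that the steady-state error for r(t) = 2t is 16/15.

15

System type = 1 (one pole at s=0).
K_v = lim_{s→0} s·G(s) = K / (2·4) = 0.125·K.
e_ss = 2/K_v = 16/15 ⇒ K_v = 1.875 ⇒ K = 1.875/0.125 = 15.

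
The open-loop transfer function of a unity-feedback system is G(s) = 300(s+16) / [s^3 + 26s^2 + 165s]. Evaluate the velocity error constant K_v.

Factoring s from the denominator leaves a polynomial with constant term 165, so the system is type 1.
K_v = lim_{s→0} s·G(s) = 300·16 / 165 = 320/11.

320/11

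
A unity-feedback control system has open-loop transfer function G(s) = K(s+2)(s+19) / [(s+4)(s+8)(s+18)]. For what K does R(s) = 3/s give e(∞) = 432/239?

10

System type = 0 (no poles at s=0).
K_p = lim_{s→0} G(s) = K·2·19 / (4·8·18) = (19/288)·K.
e_ss = 3/(1 + K_p) = 432/239 ⇒ 1 + (19/288)·K = 239/144 ⇒ K = 10.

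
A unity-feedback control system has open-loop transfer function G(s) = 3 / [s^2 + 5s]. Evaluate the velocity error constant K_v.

Factoring s from the denominator leaves a polynomial with constant term 5, so the system is type 1.
K_v = lim_{s→0} s·G(s) = 3 / 5 = 0.6.

0.6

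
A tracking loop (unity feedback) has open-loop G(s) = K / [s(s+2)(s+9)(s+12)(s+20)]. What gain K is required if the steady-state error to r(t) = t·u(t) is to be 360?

System type = 1 (one pole at s=0).
K_v = lim_{s→0} s·G(s) = K / (2·9·12·20) = (1/4320)·K.
e_ss = 1/K_v = 360 ⇒ K_v = 1/360 ⇒ K = (1/360)/(1/4320) = 12.

12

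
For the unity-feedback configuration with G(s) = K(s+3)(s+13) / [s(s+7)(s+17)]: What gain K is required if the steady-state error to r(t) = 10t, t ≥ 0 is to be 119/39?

One free integrator in G(s): this is a type 1 system.
K_v = lim_{s→0} s·G(s) = K·3·13 / (7·17) = (39/119)·K.
e_ss = 10/K_v = 119/39 ⇒ K_v = 390/119 ⇒ K = (390/119)/(39/119) = 10.

10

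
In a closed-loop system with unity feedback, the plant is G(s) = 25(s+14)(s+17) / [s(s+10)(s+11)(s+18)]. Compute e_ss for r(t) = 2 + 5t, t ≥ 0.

One free integrator in G(s): this is a type 1 system. By superposition:
  • 2: tracked with zero error.
  • 5t: e_ss = 5/K_v with K_v=595/198 → 198/119.
Total e_ss = 198/119.

198/119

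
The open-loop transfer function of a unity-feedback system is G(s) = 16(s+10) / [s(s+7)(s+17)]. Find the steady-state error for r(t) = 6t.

4.4625

The open loop has one pole at the origin → type 1 system.
K_v = lim_{s→0} s·G(s) = 16·10 / (7·17) = 160/119.
e_ss = 6/K_v = 6/(160/119) = 4.4625.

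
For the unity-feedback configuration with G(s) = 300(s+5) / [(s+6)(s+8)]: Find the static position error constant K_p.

The open loop has no poles at the origin → type 0 system.
K_p = lim_{s→0} G(s) = 300·5 / (6·8) = 31.25.

31.25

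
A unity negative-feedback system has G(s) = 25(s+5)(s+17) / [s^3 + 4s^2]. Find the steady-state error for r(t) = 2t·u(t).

Factoring s^2 from the denominator leaves a polynomial with constant term 4, so the system is type 2.
K_v = ∞ for a type-2 system; e_ss to a ramp is zero.

0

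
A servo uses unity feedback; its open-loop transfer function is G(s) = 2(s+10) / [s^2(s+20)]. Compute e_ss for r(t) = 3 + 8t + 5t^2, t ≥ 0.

System type = 2 (two poles at s=0). Treating each term separately:
  • 3: tracked with zero error.
  • 8t: tracked with zero error.
  • 5t^2: e_ss = 10/K_a with K_a=1 → 10.
Total e_ss = 10.

10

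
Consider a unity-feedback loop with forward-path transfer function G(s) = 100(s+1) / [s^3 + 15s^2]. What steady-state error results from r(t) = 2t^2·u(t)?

0.6

Factoring s^2 from the denominator leaves a polynomial with constant term 15, so the system is type 2.
K_a = lim_{s→0} s^2·G(s) = 100·1 / 15 = 20/3.
r(t) = 2t^2 gives R(s) = 4/s^3.
e_ss = 4/K_a = 4/(20/3) = 0.6.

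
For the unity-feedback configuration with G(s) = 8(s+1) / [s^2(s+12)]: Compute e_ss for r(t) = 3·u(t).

0

Two free integrators in G(s): this is a type 2 system.
A type-2 system has K_p = ∞, so it tracks a step input with zero steady-state error.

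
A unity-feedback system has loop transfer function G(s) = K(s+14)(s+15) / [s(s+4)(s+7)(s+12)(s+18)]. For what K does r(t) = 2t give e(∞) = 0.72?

80

The open loop has one pole at the origin → type 1 system.
K_v = lim_{s→0} s·G(s) = K·14·15 / (4·7·12·18) = (5/144)·K.
e_ss = 2/K_v = 0.72 ⇒ K_v = 25/9 ⇒ K = (25/9)/(5/144) = 80.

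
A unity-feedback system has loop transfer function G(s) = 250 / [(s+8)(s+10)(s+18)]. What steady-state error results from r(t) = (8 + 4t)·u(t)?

System type = 0 (no poles at s=0). Treating each term separately:
  • 8: e_ss = 8/(1+K_p) with K_p=25/144 → 1152/169.
  • 4t: a type-0 system cannot track it, e_ss → ∞.
The unbounded component dominates.

infinity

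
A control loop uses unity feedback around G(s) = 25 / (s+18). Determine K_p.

25/18

System type = 0 (no poles at s=0).
K_p = lim_{s→0} G(s) = 25 / (18) = 25/18.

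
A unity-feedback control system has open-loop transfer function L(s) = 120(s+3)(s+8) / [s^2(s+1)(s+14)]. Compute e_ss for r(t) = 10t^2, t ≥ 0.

The open loop has two poles at the origin → type 2 system.
K_a = lim_{s→0} s^2·L(s) = 120·3·8 / (1·14) = 1440/7.
r(t) = 10t^2 gives R(s) = 20/s^3.
e_ss = 20/K_a = 20/(1440/7) = 7/72.

7/72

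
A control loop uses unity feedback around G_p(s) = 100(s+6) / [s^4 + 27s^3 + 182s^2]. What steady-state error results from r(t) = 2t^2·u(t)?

91/75

Lowest-order denominator term is 182s^2, so the open loop has 2 poles at the origin → type 2 system.
K_a = lim_{s→0} s^2·G_p(s) = 100·6 / 182 = 300/91.
r(t) = 2t^2 gives R(s) = 4/s^3.
e_ss = 4/K_a = 4/(300/91) = 91/75.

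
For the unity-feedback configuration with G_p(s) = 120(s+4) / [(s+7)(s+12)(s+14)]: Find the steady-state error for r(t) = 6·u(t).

98/23

System type = 0 (no poles at s=0).
K_p = lim_{s→0} G_p(s) = 120·4 / (7·12·14) = 20/49.
e_ss = 6/(1 + K_p) = 6/(69/49) = 98/23.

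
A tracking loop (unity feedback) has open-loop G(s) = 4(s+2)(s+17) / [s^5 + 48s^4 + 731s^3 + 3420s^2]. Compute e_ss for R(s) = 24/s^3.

Lowest-order denominator term is 3420s^2, so the open loop has 2 poles at the origin → type 2 system.
K_a = lim_{s→0} s^2·G(s) = 4·2·17 / 3420 = 34/855.
r(t) = 12t^2 gives R(s) = 24/s^3.
e_ss = 24/K_a = 24/(34/855) = 10260/17.

10260/17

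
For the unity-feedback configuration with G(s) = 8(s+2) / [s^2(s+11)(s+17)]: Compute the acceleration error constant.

16/187

The open loop has two poles at the origin → type 2 system.
K_a = lim_{s→0} s^2·G(s) = 8·2 / (11·17) = 16/187.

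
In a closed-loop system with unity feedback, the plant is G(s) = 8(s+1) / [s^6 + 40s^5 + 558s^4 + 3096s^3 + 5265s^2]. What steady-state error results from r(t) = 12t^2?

The denominator has no term below 5265s^2 — 2 poles at s=0, type 2.
K_a = lim_{s→0} s^2·G(s) = 8·1 / 5265 = 8/5265.
r(t) = 12t^2 gives R(s) = 24/s^3.
e_ss = 24/K_a = 24/(8/5265) = 15795.

15795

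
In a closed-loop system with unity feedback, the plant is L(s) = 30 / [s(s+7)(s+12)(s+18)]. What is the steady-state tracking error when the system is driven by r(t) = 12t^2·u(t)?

System type = 1 (one pole at s=0).
For a type-1 system K_a = 0, so e_ss to a parabolic input is unbounded.

infinity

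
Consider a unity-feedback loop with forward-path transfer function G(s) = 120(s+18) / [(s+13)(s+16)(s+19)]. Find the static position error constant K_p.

135/247

System type = 0 (no poles at s=0).
K_p = lim_{s→0} G(s) = 120·18 / (13·16·19) = 135/247.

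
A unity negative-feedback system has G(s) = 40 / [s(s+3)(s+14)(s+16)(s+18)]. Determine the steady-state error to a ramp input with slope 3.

907.2

One free integrator in G(s): this is a type 1 system.
K_v = lim_{s→0} s·G(s) = 40 / (3·14·16·18) = 5/1512.
e_ss = 3/K_v = 3/(5/1512) = 907.2.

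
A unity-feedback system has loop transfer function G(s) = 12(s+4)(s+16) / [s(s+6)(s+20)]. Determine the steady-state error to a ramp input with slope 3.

15/32

The open loop has one pole at the origin → type 1 system.
K_v = lim_{s→0} s·G(s) = 12·4·16 / (6·20) = 6.4.
e_ss = 3/K_v = 3/6.4 = 15/32.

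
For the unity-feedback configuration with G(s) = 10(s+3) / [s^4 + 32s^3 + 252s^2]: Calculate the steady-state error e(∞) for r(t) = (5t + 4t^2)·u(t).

Lowest-order denominator term is 252s^2, so the open loop has 2 poles at the origin → type 2 system. By superposition:
  • 5t: tracked with zero error.
  • 4t^2: e_ss = 8/K_a with K_a=5/42 → 67.2.
Total e_ss = 67.2.

67.2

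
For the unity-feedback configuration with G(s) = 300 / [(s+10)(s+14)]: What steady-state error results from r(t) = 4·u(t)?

No free integrators in G(s): this is a type 0 system.
K_p = lim_{s→0} G(s) = 300 / (10·14) = 15/7.
e_ss = 4/(1 + K_p) = 4/(22/7) = 14/11.

14/11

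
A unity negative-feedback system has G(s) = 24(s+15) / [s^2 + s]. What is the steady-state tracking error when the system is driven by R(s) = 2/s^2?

The denominator has no term below s — 1 pole at s=0, type 1.
K_v = lim_{s→0} s·G(s) = 24·15 / 1 = 360.
e_ss = 2/K_v = 2/360 = 1/180.

1/180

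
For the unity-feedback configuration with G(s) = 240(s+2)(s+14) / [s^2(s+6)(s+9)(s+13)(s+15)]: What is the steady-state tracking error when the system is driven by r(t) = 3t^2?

1053/112

System type = 2 (two poles at s=0).
K_a = lim_{s→0} s^2·G(s) = 240·2·14 / (6·9·13·15) = 224/351.
r(t) = 3t^2 gives R(s) = 6/s^3.
e_ss = 6/K_a = 6/(224/351) = 1053/112.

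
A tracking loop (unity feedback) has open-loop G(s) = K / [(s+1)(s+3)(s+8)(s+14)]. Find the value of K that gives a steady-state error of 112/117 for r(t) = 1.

15

G(s) has no factors of s in the denominator, so the system is type 0.
K_p = lim_{s→0} G(s) = K / (1·3·8·14) = (1/336)·K.
e_ss = 1/(1 + K_p) = 112/117 ⇒ 1 + (1/336)·K = 117/112 ⇒ K = 15.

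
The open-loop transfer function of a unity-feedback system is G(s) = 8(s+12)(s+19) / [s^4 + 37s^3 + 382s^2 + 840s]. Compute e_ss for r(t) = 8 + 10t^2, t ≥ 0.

Lowest-order denominator term is 840s, so the open loop has 1 pole at the origin → type 1 system. By superposition:
  • 8: tracked with zero error.
  • 10t^2: a type-1 system cannot track it, e_ss → ∞.
The unbounded component dominates.

infinity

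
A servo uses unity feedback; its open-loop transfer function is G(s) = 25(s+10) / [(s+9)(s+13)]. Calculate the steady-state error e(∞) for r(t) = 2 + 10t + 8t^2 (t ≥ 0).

infinity

No free integrators in G(s): this is a type 0 system. Treating each term separately:
  • 2: e_ss = 2/(1+K_p) with K_p=250/117 → 234/367.
  • 10t: a type-0 system cannot track it, e_ss → ∞.
  • 8t^2: a type-0 system cannot track it, e_ss → ∞.
The unbounded component dominates.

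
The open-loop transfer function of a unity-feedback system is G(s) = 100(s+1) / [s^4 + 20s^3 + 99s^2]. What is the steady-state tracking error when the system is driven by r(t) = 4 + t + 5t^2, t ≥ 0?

9.9

Factoring s^2 from the denominator leaves a polynomial with constant term 99, so the system is type 2. Taking each input component in turn:
  • 4: tracked with zero error.
  • t: tracked with zero error.
  • 5t^2: e_ss = 10/K_a with K_a=100/99 → 9.9.
Total e_ss = 9.9.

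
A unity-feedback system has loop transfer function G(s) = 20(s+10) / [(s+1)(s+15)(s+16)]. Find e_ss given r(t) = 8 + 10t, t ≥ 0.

infinity

G(s) has no factors of s in the denominator, so the system is type 0. Taking each input component in turn:
  • 8: e_ss = 8/(1+K_p) with K_p=5/6 → 48/11.
  • 10t: a type-0 system cannot track it, e_ss → ∞.
The unbounded component dominates.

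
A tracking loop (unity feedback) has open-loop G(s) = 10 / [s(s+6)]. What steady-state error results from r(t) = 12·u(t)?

0

System type = 1 (one pole at s=0).
K_p = ∞ for a type-1 system; e_ss to a step is zero.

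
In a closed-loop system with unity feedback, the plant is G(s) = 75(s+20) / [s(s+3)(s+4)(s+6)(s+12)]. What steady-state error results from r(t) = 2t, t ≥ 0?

1.152

One free integrator in G(s): this is a type 1 system.
K_v = lim_{s→0} s·G(s) = 75·20 / (3·4·6·12) = 125/72.
e_ss = 2/K_v = 2/(125/72) = 1.152.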